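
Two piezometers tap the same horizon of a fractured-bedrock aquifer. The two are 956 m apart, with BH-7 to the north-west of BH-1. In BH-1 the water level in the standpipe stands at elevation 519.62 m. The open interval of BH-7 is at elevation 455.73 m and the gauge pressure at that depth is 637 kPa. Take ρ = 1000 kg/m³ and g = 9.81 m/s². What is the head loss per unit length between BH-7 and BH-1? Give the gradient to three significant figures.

i ≈ 0.00109 m/m

Total head at BH-1: h = 519.62 m (water level in the piezometer is the total head).
Pressure head at BH-7: ψ = P/(ρg) = 637×1000 / (1000 × 9.81) = 64.93 m.
Total head at BH-7: h = z + ψ = 455.73 + 64.93 = 520.66 m.
Head difference: h(BH-1) − h(BH-7) = 519.62 − 520.66 = -1.04 m.
Hydraulic gradient: i = |Δh| / L = 1.04 / 956 = 0.00109.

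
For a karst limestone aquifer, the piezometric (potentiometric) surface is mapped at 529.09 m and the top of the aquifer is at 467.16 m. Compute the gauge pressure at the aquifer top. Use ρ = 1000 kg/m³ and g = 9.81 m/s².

Pressure head at the aquifer top: ψ = h − z = 529.09 − 467.16 = 61.93 m.
P = ρgψ = 1000 × 9.81 × 61.93 = 607533 Pa ≈ 608 kPa.

P ≈ 608 kPa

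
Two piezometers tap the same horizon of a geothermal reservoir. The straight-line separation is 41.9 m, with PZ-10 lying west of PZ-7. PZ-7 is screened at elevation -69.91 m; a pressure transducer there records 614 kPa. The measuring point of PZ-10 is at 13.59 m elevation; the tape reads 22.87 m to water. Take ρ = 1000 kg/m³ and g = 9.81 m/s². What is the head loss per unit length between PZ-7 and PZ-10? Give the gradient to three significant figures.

i ≈ 0.0468 m/m

Pressure head at PZ-7: ψ = P/(ρg) = 614×1000 / (1000 × 9.81) = 62.59 m.
Total head at PZ-7: h = z + ψ = -69.91 + 62.59 = -7.32 m.
Total head at PZ-10: h = 13.59 − 22.87 = -9.28 m.
Head difference: h(PZ-7) − h(PZ-10) = -7.32 − (-9.28) = 1.96 m.
Hydraulic gradient: i = |Δh| / L = 1.96 / 41.9 = 0.0468.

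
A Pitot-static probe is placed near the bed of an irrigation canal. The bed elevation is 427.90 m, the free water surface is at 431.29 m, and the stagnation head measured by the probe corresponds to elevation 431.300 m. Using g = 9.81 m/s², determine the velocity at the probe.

Near the bed, under hydrostatic conditions, the piezometric head (z + ψ) equals the free-surface elevation, 431.29 m.
Velocity head = total − piezometric = 431.300 − 431.29 = 0.010 m.
v = √(2g·h_v) = √(2 × 9.81 × 0.010) = 0.443 m/s.

v ≈ 0.443 m/s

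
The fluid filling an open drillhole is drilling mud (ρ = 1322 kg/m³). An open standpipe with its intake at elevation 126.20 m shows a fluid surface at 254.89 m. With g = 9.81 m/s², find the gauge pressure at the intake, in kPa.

P ≈ 1670 kPa

Pressure head ψ = h − z = 254.89 − 126.20 = 128.69 m.
P = ρgψ = 1322 × 9.81 × 128.69 = 1668957 Pa ≈ 1670 kPa.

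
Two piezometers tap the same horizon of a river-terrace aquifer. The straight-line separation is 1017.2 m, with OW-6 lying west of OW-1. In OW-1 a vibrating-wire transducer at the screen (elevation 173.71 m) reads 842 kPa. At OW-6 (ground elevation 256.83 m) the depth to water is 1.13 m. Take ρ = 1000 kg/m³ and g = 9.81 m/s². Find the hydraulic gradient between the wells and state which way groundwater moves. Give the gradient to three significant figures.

i ≈ 0.00378; groundwater flows toward the west

Pressure head at OW-1: ψ = P/(ρg) = 842×1000 / (1000 × 9.81) = 85.83 m.
Total head at OW-1: h = z + ψ = 173.71 + 85.83 = 259.54 m.
Total head at OW-6: h = 256.83 − 1.13 = 255.70 m.
Head difference: h(OW-1) − h(OW-6) = 259.54 − 255.70 = 3.84 m.
Hydraulic gradient: i = |Δh| / L = 3.84 / 1017.2 = 0.00378.
Flow is from higher to lower head: from OW-1 toward OW-6, i.e. toward the west.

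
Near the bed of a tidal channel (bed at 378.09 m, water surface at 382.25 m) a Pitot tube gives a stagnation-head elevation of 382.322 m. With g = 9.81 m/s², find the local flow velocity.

v ≈ 1.19 m/s

Near the bed, under hydrostatic conditions, the piezometric head (z + ψ) equals the free-surface elevation, 382.25 m.
Velocity head = total − piezometric = 382.322 − 382.25 = 0.072 m.
v = √(2g·h_v) = √(2 × 9.81 × 0.072) = 1.19 m/s.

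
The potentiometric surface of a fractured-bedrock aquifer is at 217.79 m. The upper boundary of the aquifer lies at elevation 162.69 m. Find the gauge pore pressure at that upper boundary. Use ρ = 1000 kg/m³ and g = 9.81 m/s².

P ≈ 541 kPa

Pressure head at the aquifer top: ψ = h − z = 217.79 − 162.69 = 55.10 m.
P = ρgψ = 1000 × 9.81 × 55.10 = 540531 Pa ≈ 541 kPa.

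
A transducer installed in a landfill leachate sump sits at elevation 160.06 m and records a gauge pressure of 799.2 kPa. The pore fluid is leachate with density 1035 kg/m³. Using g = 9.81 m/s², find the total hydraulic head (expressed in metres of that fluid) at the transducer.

ψ = P/(ρg) = 799.2×1000 / (1035 × 9.81) = 78.71 m.
h = z + ψ = 160.06 + 78.71 = 238.77 m.

h ≈ 238.77 m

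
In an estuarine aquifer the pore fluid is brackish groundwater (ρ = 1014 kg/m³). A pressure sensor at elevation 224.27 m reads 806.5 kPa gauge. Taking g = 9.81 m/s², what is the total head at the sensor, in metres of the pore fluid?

h ≈ 305.35 m

ψ = P/(ρg) = 806.5×1000 / (1014 × 9.81) = 81.08 m.
h = z + ψ = 224.27 + 81.08 = 305.35 m.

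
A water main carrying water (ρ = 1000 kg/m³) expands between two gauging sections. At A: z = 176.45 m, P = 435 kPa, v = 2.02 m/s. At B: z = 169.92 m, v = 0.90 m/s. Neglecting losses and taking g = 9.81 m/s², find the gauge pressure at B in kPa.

P₂ ≈ 501 kPa

Pressure head at A: ψ₁ = P₁/(ρg) = 435×1000 / (1000 × 9.81) = 44.34 m.
Velocity heads: v₁²/2g = 2.02²/19.62 = 0.208 m; v₂²/2g = 0.90²/19.62 = 0.041 m.
Total head H = z₁ + ψ₁ + v₁²/2g = 176.45 + 44.34 + 0.208 = 221.00 m.
ψ₂ = H − z₂ − v₂²/2g = 221.00 − 169.92 − 0.041 = 51.04 m.
P₂ = ρgψ₂ = 1000 × 9.81 × 51.04 ≈ 501 kPa.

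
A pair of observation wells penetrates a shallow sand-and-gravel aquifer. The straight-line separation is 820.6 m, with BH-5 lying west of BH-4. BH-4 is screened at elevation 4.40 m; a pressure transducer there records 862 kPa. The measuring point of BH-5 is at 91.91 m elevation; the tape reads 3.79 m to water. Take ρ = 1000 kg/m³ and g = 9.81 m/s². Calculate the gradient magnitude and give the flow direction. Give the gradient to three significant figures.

Pressure head at BH-4: ψ = P/(ρg) = 862×1000 / (1000 × 9.81) = 87.87 m.
Total head at BH-4: h = z + ψ = 4.40 + 87.87 = 92.27 m.
Total head at BH-5: h = 91.91 − 3.79 = 88.12 m.
Head difference: h(BH-4) − h(BH-5) = 92.27 − 88.12 = 4.15 m.
Hydraulic gradient: i = |Δh| / L = 4.15 / 820.6 = 0.00506.
Flow is from higher to lower head: from BH-4 toward BH-5, i.e. toward the west.

i ≈ 0.00506; groundwater flows toward the west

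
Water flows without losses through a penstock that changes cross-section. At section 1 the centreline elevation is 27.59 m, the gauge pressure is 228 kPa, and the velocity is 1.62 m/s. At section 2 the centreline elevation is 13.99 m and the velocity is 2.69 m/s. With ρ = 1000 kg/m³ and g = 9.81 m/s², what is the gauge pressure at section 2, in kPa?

Pressure head at 1: ψ₁ = P₁/(ρg) = 228×1000 / (1000 × 9.81) = 23.24 m.
Velocity heads: v₁²/2g = 1.62²/19.62 = 0.134 m; v₂²/2g = 2.69²/19.62 = 0.369 m.
Total head H = z₁ + ψ₁ + v₁²/2g = 27.59 + 23.24 + 0.134 = 50.96 m.
ψ₂ = H − z₂ − v₂²/2g = 50.96 − 13.99 − 0.369 = 36.60 m.
P₂ = ρgψ₂ = 1000 × 9.81 × 36.60 ≈ 359 kPa.

P₂ ≈ 359 kPa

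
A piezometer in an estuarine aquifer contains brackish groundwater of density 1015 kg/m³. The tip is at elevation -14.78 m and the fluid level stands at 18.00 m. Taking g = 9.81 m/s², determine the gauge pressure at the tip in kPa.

P ≈ 326 kPa

Pressure head ψ = h − z = 18.00 − (-14.78) = 32.78 m.
P = ρgψ = 1015 × 9.81 × 32.78 = 326395 Pa ≈ 326 kPa.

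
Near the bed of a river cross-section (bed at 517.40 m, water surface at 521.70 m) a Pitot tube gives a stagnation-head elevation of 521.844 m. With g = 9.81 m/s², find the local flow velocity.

v ≈ 1.68 m/s

Near the bed, under hydrostatic conditions, the piezometric head (z + ψ) equals the free-surface elevation, 521.70 m.
Velocity head = total − piezometric = 521.844 − 521.70 = 0.144 m.
v = √(2g·h_v) = √(2 × 9.81 × 0.144) = 1.68 m/s.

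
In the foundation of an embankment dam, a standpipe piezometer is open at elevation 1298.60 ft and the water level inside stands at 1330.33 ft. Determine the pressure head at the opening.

ψ ≈ 31.73 ft

Total head h = 1330.33 ft (the water-surface elevation in the piezometer).
Pressure head ψ = h − z = 1330.33 − 1298.60 = 31.73 ft.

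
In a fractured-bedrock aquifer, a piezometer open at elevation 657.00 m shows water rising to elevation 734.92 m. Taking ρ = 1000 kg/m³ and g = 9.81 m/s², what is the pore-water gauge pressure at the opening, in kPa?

P ≈ 764 kPa

Pressure head ψ = h − z = 734.92 − 657.00 = 77.92 m.
P = ρgψ = 1000 × 9.81 × 77.92 = 764395 Pa ≈ 764 kPa.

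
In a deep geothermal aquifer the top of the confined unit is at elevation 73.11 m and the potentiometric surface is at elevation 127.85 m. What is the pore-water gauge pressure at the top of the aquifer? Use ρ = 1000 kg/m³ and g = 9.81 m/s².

Pressure head at the aquifer top: ψ = h − z = 127.85 − 73.11 = 54.74 m.
P = ρgψ = 1000 × 9.81 × 54.74 = 536999 Pa ≈ 537 kPa.

P ≈ 537 kPa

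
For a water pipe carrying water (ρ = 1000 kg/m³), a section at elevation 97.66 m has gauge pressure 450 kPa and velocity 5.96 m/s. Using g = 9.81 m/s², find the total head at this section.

h ≈ 145.34 m

Pressure head ψ = P/(ρg) = 450×1000 / (1000 × 9.81) = 45.87 m.
Velocity head = v²/(2g) = 5.96² / (2 × 9.81) = 1.810 m.
h = z + ψ + v²/(2g) = 97.66 + 45.87 + 1.810 = 145.34 m.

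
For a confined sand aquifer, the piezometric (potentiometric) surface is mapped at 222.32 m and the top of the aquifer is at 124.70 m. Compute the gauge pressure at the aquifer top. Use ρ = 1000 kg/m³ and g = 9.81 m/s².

Pressure head at the aquifer top: ψ = h − z = 222.32 − 124.70 = 97.62 m.
P = ρgψ = 1000 × 9.81 × 97.62 = 957652 Pa ≈ 958 kPa.

P ≈ 958 kPa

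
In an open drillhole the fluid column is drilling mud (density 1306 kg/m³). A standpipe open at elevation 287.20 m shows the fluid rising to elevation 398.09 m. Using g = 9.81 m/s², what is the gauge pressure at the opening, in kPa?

Pressure head ψ = h − z = 398.09 − 287.20 = 110.89 m.
P = ρgψ = 1306 × 9.81 × 110.89 = 1420707 Pa ≈ 1420 kPa.

P ≈ 1420 kPa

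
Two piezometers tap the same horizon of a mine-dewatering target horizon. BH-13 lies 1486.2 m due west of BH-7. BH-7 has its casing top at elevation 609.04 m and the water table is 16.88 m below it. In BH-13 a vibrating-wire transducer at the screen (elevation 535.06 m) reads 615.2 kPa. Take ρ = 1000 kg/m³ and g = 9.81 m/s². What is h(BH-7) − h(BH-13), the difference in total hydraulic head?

Δh ≈ -5.61 m

Total head at BH-7: h = 609.04 − 16.88 = 592.16 m.
Pressure head at BH-13: ψ = P/(ρg) = 615.2×1000 / (1000 × 9.81) = 62.71 m.
Total head at BH-13: h = z + ψ = 535.06 + 62.71 = 597.77 m.
Head difference: h(BH-7) − h(BH-13) = 592.16 − 597.77 = -5.61 m.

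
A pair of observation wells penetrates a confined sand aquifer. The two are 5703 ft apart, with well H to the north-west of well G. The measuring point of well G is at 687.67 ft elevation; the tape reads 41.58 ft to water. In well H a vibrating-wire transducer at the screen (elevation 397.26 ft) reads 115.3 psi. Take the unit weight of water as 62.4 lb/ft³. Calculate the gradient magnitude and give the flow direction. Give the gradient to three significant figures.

Total head at well G: h = 687.67 − 41.58 = 646.09 ft.
Pressure head at well H: ψ = 144·P/γ = 144 × 115.3 / 62.4 = 266.08 ft.
Total head at well H: h = z + ψ = 397.26 + 266.08 = 663.34 ft.
Head difference: h(well G) − h(well H) = 646.09 − 663.34 = -17.25 ft.
Hydraulic gradient: i = |Δh| / L = 17.25 / 5703 = 0.00302.
Flow is from higher to lower head: from well H toward well G, i.e. toward the south-east.

i ≈ 0.00302; groundwater flows toward the south-east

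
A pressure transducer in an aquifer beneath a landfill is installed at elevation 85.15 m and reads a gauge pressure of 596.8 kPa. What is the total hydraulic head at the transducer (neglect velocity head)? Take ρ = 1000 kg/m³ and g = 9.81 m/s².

h ≈ 145.99 m

ψ = P/(ρg) = 596.8×1000 / (1000 × 9.81) = 60.84 m.
h = z + ψ = 85.15 + 60.84 = 145.99 m.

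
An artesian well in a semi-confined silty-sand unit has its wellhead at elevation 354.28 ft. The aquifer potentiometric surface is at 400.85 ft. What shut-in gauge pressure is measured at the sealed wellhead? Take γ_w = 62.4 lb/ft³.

P ≈ 20.2 psi

Head above the cap: Δh = 400.85 − 354.28 = 46.57 ft.
P = γΔh/144 = 62.4 × 46.57 / 144 = 20.2 psi.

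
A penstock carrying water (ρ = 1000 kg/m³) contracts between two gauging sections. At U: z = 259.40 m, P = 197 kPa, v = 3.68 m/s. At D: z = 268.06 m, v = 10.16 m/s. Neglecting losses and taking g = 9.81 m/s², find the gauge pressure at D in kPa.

Pressure head at U: ψ₁ = P₁/(ρg) = 197×1000 / (1000 × 9.81) = 20.08 m.
Velocity heads: v₁²/2g = 3.68²/19.62 = 0.690 m; v₂²/2g = 10.16²/19.62 = 5.261 m.
Total head H = z₁ + ψ₁ + v₁²/2g = 259.40 + 20.08 + 0.690 = 280.17 m.
ψ₂ = H − z₂ − v₂²/2g = 280.17 − 268.06 − 5.261 = 6.85 m.
P₂ = ρgψ₂ = 1000 × 9.81 × 6.85 ≈ 67.2 kPa.

P₂ ≈ 67.2 kPa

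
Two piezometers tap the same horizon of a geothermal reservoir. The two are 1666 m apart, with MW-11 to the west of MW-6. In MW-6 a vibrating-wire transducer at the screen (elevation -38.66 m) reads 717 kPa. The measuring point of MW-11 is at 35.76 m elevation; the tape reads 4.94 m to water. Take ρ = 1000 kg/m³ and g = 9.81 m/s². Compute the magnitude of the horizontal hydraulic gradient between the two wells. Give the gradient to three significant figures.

i ≈ 0.00217

Pressure head at MW-6: ψ = P/(ρg) = 717×1000 / (1000 × 9.81) = 73.09 m.
Total head at MW-6: h = z + ψ = -38.66 + 73.09 = 34.43 m.
Total head at MW-11: h = 35.76 − 4.94 = 30.82 m.
Head difference: h(MW-6) − h(MW-11) = 34.43 − 30.82 = 3.61 m.
Hydraulic gradient: i = |Δh| / L = 3.61 / 1666 = 0.00217.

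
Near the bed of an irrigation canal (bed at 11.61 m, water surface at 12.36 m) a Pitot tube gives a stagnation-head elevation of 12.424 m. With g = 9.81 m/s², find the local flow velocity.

v ≈ 1.12 m/s

Near the bed, under hydrostatic conditions, the piezometric head (z + ψ) equals the free-surface elevation, 12.36 m.
Velocity head = total − piezometric = 12.424 − 12.36 = 0.064 m.
v = √(2g·h_v) = √(2 × 9.81 × 0.064) = 1.12 m/s.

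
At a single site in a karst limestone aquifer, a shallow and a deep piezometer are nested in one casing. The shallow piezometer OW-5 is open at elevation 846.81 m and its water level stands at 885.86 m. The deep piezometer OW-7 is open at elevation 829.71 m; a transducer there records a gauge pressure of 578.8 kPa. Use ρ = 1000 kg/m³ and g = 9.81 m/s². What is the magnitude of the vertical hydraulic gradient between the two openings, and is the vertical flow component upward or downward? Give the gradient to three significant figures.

|i_v| ≈ 0.167; vertical flow is upward

Total head at OW-5: h = 885.86 m (water level in the standpipe).
Pressure head at OW-7: ψ = P/(ρg) = 578.8×1000 / (1000 × 9.81) = 59.00 m.
Total head at OW-7: h = z + ψ = 829.71 + 59.00 = 888.71 m.
Δh = h(OW-5) − h(OW-7) = 885.86 − 888.71 = -2.85 m.
Vertical separation Δz = 846.81 − 829.71 = 17.10 m.
|i_v| = |Δh| / Δz = 2.85 / 17.10 = 0.167.
Head is higher in the deep piezometer, so vertical flow is upward (discharge condition).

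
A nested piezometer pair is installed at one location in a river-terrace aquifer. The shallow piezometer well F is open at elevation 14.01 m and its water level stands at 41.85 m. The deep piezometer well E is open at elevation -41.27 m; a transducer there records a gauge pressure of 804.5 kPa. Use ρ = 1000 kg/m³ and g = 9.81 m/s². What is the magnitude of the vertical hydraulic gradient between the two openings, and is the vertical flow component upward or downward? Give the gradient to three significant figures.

Total head at well F: h = 41.85 m (water level in the standpipe).
Pressure head at well E: ψ = P/(ρg) = 804.5×1000 / (1000 × 9.81) = 82.01 m.
Total head at well E: h = z + ψ = -41.27 + 82.01 = 40.74 m.
Δh = h(well F) − h(well E) = 41.85 − 40.74 = 1.11 m.
Vertical separation Δz = 14.01 − (-41.27) = 55.28 m.
|i_v| = |Δh| / Δz = 1.11 / 55.28 = 0.0201.
Head is higher in the shallow piezometer, so vertical flow is downward (recharge condition).

|i_v| ≈ 0.0201; vertical flow is downward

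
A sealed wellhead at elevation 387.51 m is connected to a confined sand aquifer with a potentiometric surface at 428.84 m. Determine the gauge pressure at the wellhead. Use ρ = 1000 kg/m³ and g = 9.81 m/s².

Head above the cap: Δh = 428.84 − 387.51 = 41.33 m.
P = ρgΔh = 1000 × 9.81 × 41.33 = 405447 Pa ≈ 405 kPa.

P ≈ 405 kPa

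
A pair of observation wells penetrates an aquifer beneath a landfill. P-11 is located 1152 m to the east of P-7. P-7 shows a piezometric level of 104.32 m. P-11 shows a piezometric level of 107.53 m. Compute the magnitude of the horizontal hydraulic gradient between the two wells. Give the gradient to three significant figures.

i ≈ 0.00279

Total head at P-7: h = 104.32 m (water level in the piezometer is the total head).
Total head at P-11: h = 107.53 m (water level in the piezometer is the total head).
Head difference: h(P-7) − h(P-11) = 104.32 − 107.53 = -3.21 m.
Hydraulic gradient: i = |Δh| / L = 3.21 / 1152 = 0.00279.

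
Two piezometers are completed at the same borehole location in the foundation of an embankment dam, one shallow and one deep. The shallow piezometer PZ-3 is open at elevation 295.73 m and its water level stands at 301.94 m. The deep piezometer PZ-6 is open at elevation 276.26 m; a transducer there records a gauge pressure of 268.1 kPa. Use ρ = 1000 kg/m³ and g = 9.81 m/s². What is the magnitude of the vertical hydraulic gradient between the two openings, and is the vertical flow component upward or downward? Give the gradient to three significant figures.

|i_v| ≈ 0.0847; vertical flow is upward

Total head at PZ-3: h = 301.94 m (water level in the standpipe).
Pressure head at PZ-6: ψ = P/(ρg) = 268.1×1000 / (1000 × 9.81) = 27.33 m.
Total head at PZ-6: h = z + ψ = 276.26 + 27.33 = 303.59 m.
Δh = h(PZ-3) − h(PZ-6) = 301.94 − 303.59 = -1.65 m.
Vertical separation Δz = 295.73 − 276.26 = 19.47 m.
|i_v| = |Δh| / Δz = 1.65 / 19.47 = 0.0847.
Head is higher in the deep piezometer, so vertical flow is upward (discharge condition).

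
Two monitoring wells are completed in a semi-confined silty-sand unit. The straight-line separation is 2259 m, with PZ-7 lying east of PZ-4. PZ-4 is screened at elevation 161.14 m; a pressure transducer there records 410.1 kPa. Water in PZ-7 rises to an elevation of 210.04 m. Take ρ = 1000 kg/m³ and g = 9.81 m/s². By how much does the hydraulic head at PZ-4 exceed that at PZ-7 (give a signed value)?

Δh ≈ -7.10 m

Pressure head at PZ-4: ψ = P/(ρg) = 410.1×1000 / (1000 × 9.81) = 41.80 m.
Total head at PZ-4: h = z + ψ = 161.14 + 41.80 = 202.94 m.
Total head at PZ-7: h = 210.04 m (water level in the piezometer is the total head).
Head difference: h(PZ-4) − h(PZ-7) = 202.94 − 210.04 = -7.10 m.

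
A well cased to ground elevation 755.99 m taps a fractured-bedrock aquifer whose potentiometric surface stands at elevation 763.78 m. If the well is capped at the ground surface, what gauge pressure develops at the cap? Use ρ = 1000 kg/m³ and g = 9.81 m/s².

P ≈ 76.4 kPa

Head above the cap: Δh = 763.78 − 755.99 = 7.79 m.
P = ρgΔh = 1000 × 9.81 × 7.79 = 76420 Pa ≈ 76.4 kPa.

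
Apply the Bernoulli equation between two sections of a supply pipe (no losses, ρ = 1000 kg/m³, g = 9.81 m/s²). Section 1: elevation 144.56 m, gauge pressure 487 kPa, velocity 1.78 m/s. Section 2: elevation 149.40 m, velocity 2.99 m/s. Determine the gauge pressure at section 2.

P₂ ≈ 437 kPa

Pressure head at 1: ψ₁ = P₁/(ρg) = 487×1000 / (1000 × 9.81) = 49.64 m.
Velocity heads: v₁²/2g = 1.78²/19.62 = 0.161 m; v₂²/2g = 2.99²/19.62 = 0.456 m.
Total head H = z₁ + ψ₁ + v₁²/2g = 144.56 + 49.64 + 0.161 = 194.36 m.
ψ₂ = H − z₂ − v₂²/2g = 194.36 − 149.40 − 0.456 = 44.50 m.
P₂ = ρgψ₂ = 1000 × 9.81 × 44.50 ≈ 437 kPa.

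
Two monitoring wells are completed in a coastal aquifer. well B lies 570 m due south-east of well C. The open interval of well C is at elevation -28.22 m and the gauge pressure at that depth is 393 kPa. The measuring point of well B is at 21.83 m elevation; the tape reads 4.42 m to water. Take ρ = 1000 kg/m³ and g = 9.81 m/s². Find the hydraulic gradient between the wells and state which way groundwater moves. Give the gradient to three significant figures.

Pressure head at well C: ψ = P/(ρg) = 393×1000 / (1000 × 9.81) = 40.06 m.
Total head at well C: h = z + ψ = -28.22 + 40.06 = 11.84 m.
Total head at well B: h = 21.83 − 4.42 = 17.41 m.
Head difference: h(well C) − h(well B) = 11.84 − 17.41 = -5.57 m.
Hydraulic gradient: i = |Δh| / L = 5.57 / 570 = 0.00977.
Flow is from higher to lower head: from well B toward well C, i.e. toward the north-west.

i ≈ 0.00977; groundwater flows toward the north-west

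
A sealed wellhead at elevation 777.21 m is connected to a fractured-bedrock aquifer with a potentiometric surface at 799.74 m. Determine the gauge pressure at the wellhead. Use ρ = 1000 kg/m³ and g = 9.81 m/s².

P ≈ 221 kPa

Head above the cap: Δh = 799.74 − 777.21 = 22.53 m.
P = ρgΔh = 1000 × 9.81 × 22.53 = 221019 Pa ≈ 221 kPa.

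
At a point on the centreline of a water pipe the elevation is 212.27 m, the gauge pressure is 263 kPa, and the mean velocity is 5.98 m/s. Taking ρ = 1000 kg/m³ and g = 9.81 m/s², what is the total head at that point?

Pressure head ψ = P/(ρg) = 263×1000 / (1000 × 9.81) = 26.81 m.
Velocity head = v²/(2g) = 5.98² / (2 × 9.81) = 1.823 m.
h = z + ψ + v²/(2g) = 212.27 + 26.81 + 1.823 = 240.90 m.

h ≈ 240.90 m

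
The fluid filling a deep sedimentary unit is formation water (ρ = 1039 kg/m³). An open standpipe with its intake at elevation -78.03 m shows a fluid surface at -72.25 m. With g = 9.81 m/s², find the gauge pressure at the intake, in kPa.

P ≈ 58.9 kPa

Pressure head ψ = h − z = -72.25 − (-78.03) = 5.78 m.
P = ρgψ = 1039 × 9.81 × 5.78 = 58913 Pa ≈ 58.9 kPa.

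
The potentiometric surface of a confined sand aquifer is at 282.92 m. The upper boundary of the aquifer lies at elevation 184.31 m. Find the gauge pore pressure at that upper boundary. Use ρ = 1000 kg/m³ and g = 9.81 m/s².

P ≈ 967 kPa

Pressure head at the aquifer top: ψ = h − z = 282.92 − 184.31 = 98.61 m.
P = ρgψ = 1000 × 9.81 × 98.61 = 967364 Pa ≈ 967 kPa.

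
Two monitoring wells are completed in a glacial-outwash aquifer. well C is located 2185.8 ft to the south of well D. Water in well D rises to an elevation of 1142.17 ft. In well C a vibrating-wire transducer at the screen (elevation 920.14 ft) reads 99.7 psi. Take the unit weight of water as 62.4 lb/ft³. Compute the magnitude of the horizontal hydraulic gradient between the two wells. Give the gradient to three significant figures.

i ≈ 0.00368

Total head at well D: h = 1142.17 ft (water level in the piezometer is the total head).
Pressure head at well C: ψ = 144·P/γ = 144 × 99.7 / 62.4 = 230.08 ft.
Total head at well C: h = z + ψ = 920.14 + 230.08 = 1150.22 ft.
Head difference: h(well D) − h(well C) = 1142.17 − 1150.22 = -8.05 ft.
Hydraulic gradient: i = |Δh| / L = 8.05 / 2185.8 = 0.00368.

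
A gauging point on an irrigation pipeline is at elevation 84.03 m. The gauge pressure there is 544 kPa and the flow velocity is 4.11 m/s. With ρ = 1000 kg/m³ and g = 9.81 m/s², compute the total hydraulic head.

Pressure head ψ = P/(ρg) = 544×1000 / (1000 × 9.81) = 55.45 m.
Velocity head = v²/(2g) = 4.11² / (2 × 9.81) = 0.861 m.
h = z + ψ + v²/(2g) = 84.03 + 55.45 + 0.861 = 140.34 m.

h ≈ 140.34 m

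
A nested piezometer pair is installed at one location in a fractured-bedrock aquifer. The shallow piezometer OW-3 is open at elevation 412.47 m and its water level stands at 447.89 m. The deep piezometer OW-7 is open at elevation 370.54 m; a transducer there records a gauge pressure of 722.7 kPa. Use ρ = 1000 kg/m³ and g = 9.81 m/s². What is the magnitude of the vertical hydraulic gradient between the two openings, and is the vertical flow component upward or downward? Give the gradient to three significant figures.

Total head at OW-3: h = 447.89 m (water level in the standpipe).
Pressure head at OW-7: ψ = P/(ρg) = 722.7×1000 / (1000 × 9.81) = 73.67 m.
Total head at OW-7: h = z + ψ = 370.54 + 73.67 = 444.21 m.
Δh = h(OW-3) − h(OW-7) = 447.89 − 444.21 = 3.68 m.
Vertical separation Δz = 412.47 − 370.54 = 41.93 m.
|i_v| = |Δh| / Δz = 3.68 / 41.93 = 0.0878.
Head is higher in the shallow piezometer, so vertical flow is downward (recharge condition).

|i_v| ≈ 0.0878; vertical flow is downward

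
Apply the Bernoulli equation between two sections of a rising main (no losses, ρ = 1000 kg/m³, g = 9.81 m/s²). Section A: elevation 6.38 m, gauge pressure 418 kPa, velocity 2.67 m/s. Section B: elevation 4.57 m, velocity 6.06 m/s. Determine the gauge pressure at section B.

P₂ ≈ 421 kPa

Pressure head at A: ψ₁ = P₁/(ρg) = 418×1000 / (1000 × 9.81) = 42.61 m.
Velocity heads: v₁²/2g = 2.67²/19.62 = 0.363 m; v₂²/2g = 6.06²/19.62 = 1.872 m.
Total head H = z₁ + ψ₁ + v₁²/2g = 6.38 + 42.61 + 0.363 = 49.35 m.
ψ₂ = H − z₂ − v₂²/2g = 49.35 − 4.57 − 1.872 = 42.91 m.
P₂ = ρgψ₂ = 1000 × 9.81 × 42.91 ≈ 421 kPa.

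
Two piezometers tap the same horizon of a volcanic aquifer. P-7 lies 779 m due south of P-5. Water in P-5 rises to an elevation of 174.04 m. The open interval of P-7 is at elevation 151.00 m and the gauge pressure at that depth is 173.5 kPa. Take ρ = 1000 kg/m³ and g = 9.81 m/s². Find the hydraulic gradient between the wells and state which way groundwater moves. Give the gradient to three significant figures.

i ≈ 0.00687; groundwater flows toward the south

Total head at P-5: h = 174.04 m (water level in the piezometer is the total head).
Pressure head at P-7: ψ = P/(ρg) = 173.5×1000 / (1000 × 9.81) = 17.69 m.
Total head at P-7: h = z + ψ = 151.00 + 17.69 = 168.69 m.
Head difference: h(P-5) − h(P-7) = 174.04 − 168.69 = 5.35 m.
Hydraulic gradient: i = |Δh| / L = 5.35 / 779 = 0.00687.
Flow is from higher to lower head: from P-5 toward P-7, i.e. toward the south.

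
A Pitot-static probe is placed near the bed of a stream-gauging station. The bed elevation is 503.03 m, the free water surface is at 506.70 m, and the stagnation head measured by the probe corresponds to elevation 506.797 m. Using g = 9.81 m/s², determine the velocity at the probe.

Near the bed, under hydrostatic conditions, the piezometric head (z + ψ) equals the free-surface elevation, 506.70 m.
Velocity head = total − piezometric = 506.797 − 506.70 = 0.097 m.
v = √(2g·h_v) = √(2 × 9.81 × 0.097) = 1.38 m/s.

v ≈ 1.38 m/s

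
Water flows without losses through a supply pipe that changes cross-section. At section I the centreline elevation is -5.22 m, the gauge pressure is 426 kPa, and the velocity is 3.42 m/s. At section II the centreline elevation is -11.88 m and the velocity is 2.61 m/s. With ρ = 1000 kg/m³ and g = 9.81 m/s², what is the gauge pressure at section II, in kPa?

P₂ ≈ 494 kPa

Pressure head at I: ψ₁ = P₁/(ρg) = 426×1000 / (1000 × 9.81) = 43.43 m.
Velocity heads: v₁²/2g = 3.42²/19.62 = 0.596 m; v₂²/2g = 2.61²/19.62 = 0.347 m.
Total head H = z₁ + ψ₁ + v₁²/2g = -5.22 + 43.43 + 0.596 = 38.81 m.
ψ₂ = H − z₂ − v₂²/2g = 38.81 − (-11.88) − 0.347 = 50.34 m.
P₂ = ρgψ₂ = 1000 × 9.81 × 50.34 ≈ 494 kPa.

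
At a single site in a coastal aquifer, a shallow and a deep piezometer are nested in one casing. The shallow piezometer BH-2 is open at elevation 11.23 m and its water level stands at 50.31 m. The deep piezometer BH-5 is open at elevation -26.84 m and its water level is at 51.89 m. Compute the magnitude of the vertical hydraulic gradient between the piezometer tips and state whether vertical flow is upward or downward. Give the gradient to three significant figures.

Total head at BH-2: h = 50.31 m (water level in the standpipe).
Total head at BH-5: h = 51.89 m.
Δh = h(BH-2) − h(BH-5) = 50.31 − 51.89 = -1.58 m.
Vertical separation Δz = 11.23 − (-26.84) = 38.07 m.
|i_v| = |Δh| / Δz = 1.58 / 38.07 = 0.0415.
Head is higher in the deep piezometer, so vertical flow is upward (discharge condition).

|i_v| ≈ 0.0415; vertical flow is upward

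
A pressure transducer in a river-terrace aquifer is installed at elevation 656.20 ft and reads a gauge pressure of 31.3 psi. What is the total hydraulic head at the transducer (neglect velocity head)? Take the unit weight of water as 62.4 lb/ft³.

ψ = 144·P/γ = 144 × 31.3 / 62.4 = 72.23 ft.
h = z + ψ = 656.20 + 72.23 = 728.43 ft.

h ≈ 728.43 ft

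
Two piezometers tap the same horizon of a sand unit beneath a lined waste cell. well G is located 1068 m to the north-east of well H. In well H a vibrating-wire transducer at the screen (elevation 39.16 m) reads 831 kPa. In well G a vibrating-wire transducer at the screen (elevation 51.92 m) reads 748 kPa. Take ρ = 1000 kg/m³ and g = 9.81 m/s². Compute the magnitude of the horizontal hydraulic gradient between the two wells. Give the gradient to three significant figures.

i ≈ 0.00403

Pressure head at well H: ψ = P/(ρg) = 831×1000 / (1000 × 9.81) = 84.71 m.
Total head at well H: h = z + ψ = 39.16 + 84.71 = 123.87 m.
Pressure head at well G: ψ = P/(ρg) = 748×1000 / (1000 × 9.81) = 76.25 m.
Total head at well G: h = z + ψ = 51.92 + 76.25 = 128.17 m.
Head difference: h(well H) − h(well G) = 123.87 − 128.17 = -4.30 m.
Hydraulic gradient: i = |Δh| / L = 4.30 / 1068 = 0.00403.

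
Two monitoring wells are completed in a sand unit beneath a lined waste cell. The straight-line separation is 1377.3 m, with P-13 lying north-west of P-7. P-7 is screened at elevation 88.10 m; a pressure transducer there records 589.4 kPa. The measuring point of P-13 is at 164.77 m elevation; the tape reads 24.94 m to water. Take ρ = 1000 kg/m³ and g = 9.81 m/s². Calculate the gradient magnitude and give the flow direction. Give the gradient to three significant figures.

Pressure head at P-7: ψ = P/(ρg) = 589.4×1000 / (1000 × 9.81) = 60.08 m.
Total head at P-7: h = z + ψ = 88.10 + 60.08 = 148.18 m.
Total head at P-13: h = 164.77 − 24.94 = 139.83 m.
Head difference: h(P-7) − h(P-13) = 148.18 − 139.83 = 8.35 m.
Hydraulic gradient: i = |Δh| / L = 8.35 / 1377.3 = 0.00606.
Flow is from higher to lower head: from P-7 toward P-13, i.e. toward the north-west.

i ≈ 0.00606; groundwater flows toward the north-west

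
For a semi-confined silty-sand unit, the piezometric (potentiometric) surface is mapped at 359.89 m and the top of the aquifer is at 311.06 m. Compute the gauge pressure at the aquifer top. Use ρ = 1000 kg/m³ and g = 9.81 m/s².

P ≈ 479 kPa

Pressure head at the aquifer top: ψ = h − z = 359.89 − 311.06 = 48.83 m.
P = ρgψ = 1000 × 9.81 × 48.83 = 479022 Pa ≈ 479 kPa.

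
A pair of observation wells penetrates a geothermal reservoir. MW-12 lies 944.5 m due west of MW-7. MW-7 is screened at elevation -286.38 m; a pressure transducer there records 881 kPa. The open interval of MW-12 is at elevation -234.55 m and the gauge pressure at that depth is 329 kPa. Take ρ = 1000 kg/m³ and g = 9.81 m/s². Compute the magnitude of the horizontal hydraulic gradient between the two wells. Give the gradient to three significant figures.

i ≈ 0.00470

Pressure head at MW-7: ψ = P/(ρg) = 881×1000 / (1000 × 9.81) = 89.81 m.
Total head at MW-7: h = z + ψ = -286.38 + 89.81 = -196.57 m.
Pressure head at MW-12: ψ = P/(ρg) = 329×1000 / (1000 × 9.81) = 33.54 m.
Total head at MW-12: h = z + ψ = -234.55 + 33.54 = -201.01 m.
Head difference: h(MW-7) − h(MW-12) = -196.57 − (-201.01) = 4.44 m.
Hydraulic gradient: i = |Δh| / L = 4.44 / 944.5 = 0.00470.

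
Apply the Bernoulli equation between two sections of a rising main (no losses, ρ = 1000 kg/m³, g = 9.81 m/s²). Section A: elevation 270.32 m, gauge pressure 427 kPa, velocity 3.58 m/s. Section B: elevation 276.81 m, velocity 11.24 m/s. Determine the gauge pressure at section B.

P₂ ≈ 307 kPa

Pressure head at A: ψ₁ = P₁/(ρg) = 427×1000 / (1000 × 9.81) = 43.53 m.
Velocity heads: v₁²/2g = 3.58²/19.62 = 0.653 m; v₂²/2g = 11.24²/19.62 = 6.439 m.
Total head H = z₁ + ψ₁ + v₁²/2g = 270.32 + 43.53 + 0.653 = 314.50 m.
ψ₂ = H − z₂ − v₂²/2g = 314.50 − 276.81 − 6.439 = 31.25 m.
P₂ = ρgψ₂ = 1000 × 9.81 × 31.25 ≈ 307 kPa.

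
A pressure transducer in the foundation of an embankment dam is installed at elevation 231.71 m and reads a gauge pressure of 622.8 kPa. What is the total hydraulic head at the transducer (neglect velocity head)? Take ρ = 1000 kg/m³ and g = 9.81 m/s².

ψ = P/(ρg) = 622.8×1000 / (1000 × 9.81) = 63.49 m.
h = z + ψ = 231.71 + 63.49 = 295.20 m.

h ≈ 295.20 m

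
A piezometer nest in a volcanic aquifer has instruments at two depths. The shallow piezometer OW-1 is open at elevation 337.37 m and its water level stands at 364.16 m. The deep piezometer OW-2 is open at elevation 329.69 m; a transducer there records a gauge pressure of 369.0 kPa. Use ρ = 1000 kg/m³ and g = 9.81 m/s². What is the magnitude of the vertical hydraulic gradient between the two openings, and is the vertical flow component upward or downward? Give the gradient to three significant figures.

|i_v| ≈ 0.409; vertical flow is upward

Total head at OW-1: h = 364.16 m (water level in the standpipe).
Pressure head at OW-2: ψ = P/(ρg) = 369.0×1000 / (1000 × 9.81) = 37.61 m.
Total head at OW-2: h = z + ψ = 329.69 + 37.61 = 367.30 m.
Δh = h(OW-1) − h(OW-2) = 364.16 − 367.30 = -3.14 m.
Vertical separation Δz = 337.37 − 329.69 = 7.68 m.
|i_v| = |Δh| / Δz = 3.14 / 7.68 = 0.409.
Head is higher in the deep piezometer, so vertical flow is upward (discharge condition).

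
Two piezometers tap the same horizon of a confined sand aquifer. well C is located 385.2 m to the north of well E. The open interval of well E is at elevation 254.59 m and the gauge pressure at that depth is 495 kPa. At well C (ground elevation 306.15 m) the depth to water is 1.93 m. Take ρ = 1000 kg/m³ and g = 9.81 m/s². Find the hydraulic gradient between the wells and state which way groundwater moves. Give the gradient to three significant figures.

i ≈ 0.00215; groundwater flows toward the north

Pressure head at well E: ψ = P/(ρg) = 495×1000 / (1000 × 9.81) = 50.46 m.
Total head at well E: h = z + ψ = 254.59 + 50.46 = 305.05 m.
Total head at well C: h = 306.15 − 1.93 = 304.22 m.
Head difference: h(well E) − h(well C) = 305.05 − 304.22 = 0.83 m.
Hydraulic gradient: i = |Δh| / L = 0.83 / 385.2 = 0.00215.
Flow is from higher to lower head: from well E toward well C, i.e. toward the north.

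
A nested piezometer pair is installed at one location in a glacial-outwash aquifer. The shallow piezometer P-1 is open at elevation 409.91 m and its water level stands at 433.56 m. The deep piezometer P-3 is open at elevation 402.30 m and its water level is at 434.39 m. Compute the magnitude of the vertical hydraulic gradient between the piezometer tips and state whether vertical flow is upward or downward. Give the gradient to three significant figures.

|i_v| ≈ 0.109; vertical flow is upward

Total head at P-1: h = 433.56 m (water level in the standpipe).
Total head at P-3: h = 434.39 m.
Δh = h(P-1) − h(P-3) = 433.56 − 434.39 = -0.83 m.
Vertical separation Δz = 409.91 − 402.30 = 7.61 m.
|i_v| = |Δh| / Δz = 0.83 / 7.61 = 0.109.
Head is higher in the deep piezometer, so vertical flow is upward (discharge condition).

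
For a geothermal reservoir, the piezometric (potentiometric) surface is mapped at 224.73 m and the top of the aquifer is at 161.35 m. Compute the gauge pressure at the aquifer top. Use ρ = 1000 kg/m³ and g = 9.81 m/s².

P ≈ 622 kPa

Pressure head at the aquifer top: ψ = h − z = 224.73 − 161.35 = 63.38 m.
P = ρgψ = 1000 × 9.81 × 63.38 = 621758 Pa ≈ 622 kPa.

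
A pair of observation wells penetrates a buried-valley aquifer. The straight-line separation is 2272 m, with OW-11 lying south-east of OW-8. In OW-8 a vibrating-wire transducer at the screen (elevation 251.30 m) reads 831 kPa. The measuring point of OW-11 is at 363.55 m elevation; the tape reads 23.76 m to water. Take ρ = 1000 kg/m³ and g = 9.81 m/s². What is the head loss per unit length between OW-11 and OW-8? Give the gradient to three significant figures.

Pressure head at OW-8: ψ = P/(ρg) = 831×1000 / (1000 × 9.81) = 84.71 m.
Total head at OW-8: h = z + ψ = 251.30 + 84.71 = 336.01 m.
Total head at OW-11: h = 363.55 − 23.76 = 339.79 m.
Head difference: h(OW-8) − h(OW-11) = 336.01 − 339.79 = -3.78 m.
Hydraulic gradient: i = |Δh| / L = 3.78 / 2272 = 0.00166.

i ≈ 0.00166 m/m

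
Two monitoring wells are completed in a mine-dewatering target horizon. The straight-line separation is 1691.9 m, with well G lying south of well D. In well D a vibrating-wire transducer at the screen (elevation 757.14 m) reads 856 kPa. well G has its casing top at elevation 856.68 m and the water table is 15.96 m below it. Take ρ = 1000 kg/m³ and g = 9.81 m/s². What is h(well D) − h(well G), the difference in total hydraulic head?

Pressure head at well D: ψ = P/(ρg) = 856×1000 / (1000 × 9.81) = 87.26 m.
Total head at well D: h = z + ψ = 757.14 + 87.26 = 844.40 m.
Total head at well G: h = 856.68 − 15.96 = 840.72 m.
Head difference: h(well D) − h(well G) = 844.40 − 840.72 = 3.68 m.

Δh ≈ 3.68 m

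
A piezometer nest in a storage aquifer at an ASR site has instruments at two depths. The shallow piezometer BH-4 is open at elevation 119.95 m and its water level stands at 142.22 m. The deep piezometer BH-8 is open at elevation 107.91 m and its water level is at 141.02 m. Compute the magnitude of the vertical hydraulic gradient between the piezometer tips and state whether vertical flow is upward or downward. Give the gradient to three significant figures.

|i_v| ≈ 0.0997; vertical flow is downward

Total head at BH-4: h = 142.22 m (water level in the standpipe).
Total head at BH-8: h = 141.02 m.
Δh = h(BH-4) − h(BH-8) = 142.22 − 141.02 = 1.20 m.
Vertical separation Δz = 119.95 − 107.91 = 12.04 m.
|i_v| = |Δh| / Δz = 1.20 / 12.04 = 0.0997.
Head is higher in the shallow piezometer, so vertical flow is downward (recharge condition).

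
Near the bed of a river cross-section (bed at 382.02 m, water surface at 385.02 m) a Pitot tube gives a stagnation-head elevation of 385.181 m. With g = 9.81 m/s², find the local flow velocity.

v ≈ 1.78 m/s

Near the bed, under hydrostatic conditions, the piezometric head (z + ψ) equals the free-surface elevation, 385.02 m.
Velocity head = total − piezometric = 385.181 − 385.02 = 0.161 m.
v = √(2g·h_v) = √(2 × 9.81 × 0.161) = 1.78 m/s.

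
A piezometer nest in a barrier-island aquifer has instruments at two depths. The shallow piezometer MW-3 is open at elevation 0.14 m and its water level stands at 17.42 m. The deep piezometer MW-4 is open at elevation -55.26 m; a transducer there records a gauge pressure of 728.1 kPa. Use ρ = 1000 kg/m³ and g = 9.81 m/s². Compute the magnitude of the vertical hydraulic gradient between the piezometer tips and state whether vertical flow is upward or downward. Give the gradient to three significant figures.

Total head at MW-3: h = 17.42 m (water level in the standpipe).
Pressure head at MW-4: ψ = P/(ρg) = 728.1×1000 / (1000 × 9.81) = 74.22 m.
Total head at MW-4: h = z + ψ = -55.26 + 74.22 = 18.96 m.
Δh = h(MW-3) − h(MW-4) = 17.42 − 18.96 = -1.54 m.
Vertical separation Δz = 0.14 − (-55.26) = 55.40 m.
|i_v| = |Δh| / Δz = 1.54 / 55.40 = 0.0278.
Head is higher in the deep piezometer, so vertical flow is upward (discharge condition).

|i_v| ≈ 0.0278; vertical flow is upward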